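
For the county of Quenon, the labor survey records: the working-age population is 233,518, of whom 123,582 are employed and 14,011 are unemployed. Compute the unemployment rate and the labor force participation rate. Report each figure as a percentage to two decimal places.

Unemployment rate ≈ 10.18%; labor force participation rate ≈ 58.92%.

Labor force = employed + unemployed = 123,582 + 14,011 = 137,593.
Unemployment rate = 14,011 / 137,593 = 10.18%.
Labor force participation rate = 137,593 / 233,518 = 58.92%.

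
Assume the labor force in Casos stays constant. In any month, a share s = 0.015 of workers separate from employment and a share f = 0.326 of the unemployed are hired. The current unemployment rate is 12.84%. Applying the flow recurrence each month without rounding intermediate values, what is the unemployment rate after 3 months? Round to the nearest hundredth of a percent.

With a fixed labor force, u_{t+1} = u_t + s·(1−u_t) − f·u_t = u_t·(1−s−f) + s.
Here 1−s−f = 0.659 and s = 0.015.
u_1 = 0.128400 × 0.659 + 0.015 = 0.099616.
u_2 = 0.099616 × 0.659 + 0.015 = 0.080647.
u_3 = 0.080647 × 0.659 + 0.015 = 0.068146.

Unemployment rate after three months ≈ 6.81%.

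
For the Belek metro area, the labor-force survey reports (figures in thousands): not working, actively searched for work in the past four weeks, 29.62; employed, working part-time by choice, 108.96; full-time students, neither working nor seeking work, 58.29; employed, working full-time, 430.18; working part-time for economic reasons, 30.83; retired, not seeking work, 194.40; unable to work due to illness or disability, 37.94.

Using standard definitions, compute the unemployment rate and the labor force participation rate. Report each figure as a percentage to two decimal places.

Employed = 108.96 + 430.18 + 30.83 = 569.97 thousand (anyone who worked, including part-time for economic reasons, counts as employed).
Unemployed = 29.62 thousand.
Labor force = 569.97 + 29.62 = 599.59 thousand.
Not in labor force = 58.29 + 194.40 + 37.94 = 290.63 thousand (those not working and not actively searching are outside the labor force).
Civilian working-age population = 599.59 + 290.63 = 890.22 thousand.
Unemployment rate = 29.62 / 599.59 = 4.94%.
Labor force participation rate = 599.59 / 890.22 = 67.35%.

Unemployment rate ≈ 4.94%; labor force participation rate ≈ 67.35%.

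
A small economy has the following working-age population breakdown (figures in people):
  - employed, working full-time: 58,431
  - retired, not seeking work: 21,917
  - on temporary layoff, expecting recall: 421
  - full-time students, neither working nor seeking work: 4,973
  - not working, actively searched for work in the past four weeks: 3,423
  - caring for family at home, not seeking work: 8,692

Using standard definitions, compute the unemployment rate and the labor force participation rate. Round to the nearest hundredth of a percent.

Employed = 58,431.
Unemployed = 421 + 3,423 = 3,844 (jobless and actively searching, or on temporary layoff).
Labor force = 58,431 + 3,844 = 62,275.
Not in labor force = 21,917 + 4,973 + 8,692 = 35,582 (those not working and not actively searching are outside the labor force).
Civilian working-age population = 62,275 + 35,582 = 97,857.
Unemployment rate = 3,844 / 62,275 = 6.17%.
Labor force participation rate = 62,275 / 97,857 = 63.64%.

Unemployment rate ≈ 6.17%; labor force participation rate ≈ 63.64%.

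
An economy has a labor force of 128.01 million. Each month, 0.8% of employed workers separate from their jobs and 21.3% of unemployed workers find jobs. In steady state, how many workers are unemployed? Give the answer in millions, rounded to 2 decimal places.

Steady-state unemployment rate u* = s/(s+f) = 0.8/(0.8+21.3) = 0.036199.
Unemployed = u* × labor force = 0.036199 × 128.01 ≈ 4.63 million.

About 4.63 million are unemployed in steady state.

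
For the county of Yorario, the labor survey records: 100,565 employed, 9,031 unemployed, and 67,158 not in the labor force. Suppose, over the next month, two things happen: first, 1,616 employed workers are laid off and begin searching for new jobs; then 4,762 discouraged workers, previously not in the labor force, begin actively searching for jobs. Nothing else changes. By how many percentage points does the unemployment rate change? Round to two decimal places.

The unemployment rate changes by +5.23 percentage points.

Initially, labor force = 100,565 + 9,031 = 109,596, so u = 9,031/109,596 = 8.24%.
After the first change, employed falls and unemployed rises by 1,616; labor force unchanged → E = 98,949, U = 10,647, labor force = 109,596.
After the second change, unemployed and labor force both rise by 4,762 → E = 98,949, U = 15,409, labor force = 114,358.
New unemployment rate = 15,409 / 114,358 = 13.47%.
Change = 13.47% − 8.24% = +5.23 percentage points.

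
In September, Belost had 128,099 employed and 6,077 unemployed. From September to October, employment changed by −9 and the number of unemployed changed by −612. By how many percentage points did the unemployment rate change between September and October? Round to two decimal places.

September: labor force = 128,099 + 6,077 = 134,176; u = 6,077/134,176 = 4.53%.
October: labor force = 128,090 + 5,465 = 133,555; u = 5,465/133,555 = 4.09%.
Change = 4.09% − 4.53% = −0.44 pp.

The unemployment rate changed by −0.44 percentage points.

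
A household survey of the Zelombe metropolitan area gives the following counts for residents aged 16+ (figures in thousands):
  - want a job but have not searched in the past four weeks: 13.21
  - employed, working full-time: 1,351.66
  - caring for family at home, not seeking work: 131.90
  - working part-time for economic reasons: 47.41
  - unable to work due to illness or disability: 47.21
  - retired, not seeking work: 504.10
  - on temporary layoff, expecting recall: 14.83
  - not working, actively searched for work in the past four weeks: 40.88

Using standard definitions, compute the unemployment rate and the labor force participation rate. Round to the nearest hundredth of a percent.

Unemployment rate ≈ 3.83%; labor force participation rate ≈ 67.63%.

Employed = 1,351.66 + 47.41 = 1,399.07 thousand (anyone who worked, including part-time for economic reasons, counts as employed).
Unemployed = 14.83 + 40.88 = 55.71 thousand (jobless and actively searching, or on temporary layoff).
Labor force = 1,399.07 + 55.71 = 1,454.78 thousand.
Not in labor force = 13.21 + 131.90 + 47.21 + 504.10 = 696.42 thousand (those not working and not actively searching are outside the labor force — including those who want a job but have given up searching).
Civilian working-age population = 1,454.78 + 696.42 = 2,151.20 thousand.
Unemployment rate = 55.71 / 1,454.78 = 3.83%.
Labor force participation rate = 1,454.78 / 2,151.20 = 67.63%.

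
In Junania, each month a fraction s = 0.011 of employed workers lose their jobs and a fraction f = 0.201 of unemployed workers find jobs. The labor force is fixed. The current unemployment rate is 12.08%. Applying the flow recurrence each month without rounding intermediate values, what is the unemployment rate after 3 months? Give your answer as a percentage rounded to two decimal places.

With a fixed labor force, u_{t+1} = u_t + s·(1−u_t) − f·u_t = u_t·(1−s−f) + s.
Here 1−s−f = 0.788 and s = 0.011.
u_1 = 0.120800 × 0.788 + 0.011 = 0.106190.
u_2 = 0.106190 × 0.788 + 0.011 = 0.094678.
u_3 = 0.094678 × 0.788 + 0.011 = 0.085606.

Unemployment rate after three months ≈ 8.56%.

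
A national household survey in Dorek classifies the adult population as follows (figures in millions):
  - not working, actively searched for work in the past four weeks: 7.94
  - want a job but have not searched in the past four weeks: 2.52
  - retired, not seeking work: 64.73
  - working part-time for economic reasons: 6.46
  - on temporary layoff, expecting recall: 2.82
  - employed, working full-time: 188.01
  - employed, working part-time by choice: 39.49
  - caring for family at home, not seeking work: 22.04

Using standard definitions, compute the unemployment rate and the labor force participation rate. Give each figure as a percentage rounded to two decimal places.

Employed = 6.46 + 188.01 + 39.49 = 233.96 million (anyone who worked, including part-time for economic reasons, counts as employed).
Unemployed = 7.94 + 2.82 = 10.76 million (jobless and actively searching, or on temporary layoff).
Labor force = 233.96 + 10.76 = 244.72 million.
Not in labor force = 2.52 + 64.73 + 22.04 = 89.29 million (those not working and not actively searching are outside the labor force — including those who want a job but have given up searching).
Civilian working-age population = 244.72 + 89.29 = 334.01 million.
Unemployment rate = 10.76 / 244.72 = 4.40%.
Labor force participation rate = 244.72 / 334.01 = 73.27%.

Unemployment rate ≈ 4.40%; labor force participation rate ≈ 73.27%.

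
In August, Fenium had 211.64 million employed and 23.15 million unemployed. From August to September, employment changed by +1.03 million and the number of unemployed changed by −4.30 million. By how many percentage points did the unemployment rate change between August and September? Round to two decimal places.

August: labor force = 211.64 + 23.15 = 234.79; u = 23.15/234.79 = 9.86%.
September: labor force = 212.67 + 18.85 = 231.52; u = 18.85/231.52 = 8.14%.
Change = 8.14% − 9.86% = −1.72 pp.

The unemployment rate changed by −1.72 percentage points.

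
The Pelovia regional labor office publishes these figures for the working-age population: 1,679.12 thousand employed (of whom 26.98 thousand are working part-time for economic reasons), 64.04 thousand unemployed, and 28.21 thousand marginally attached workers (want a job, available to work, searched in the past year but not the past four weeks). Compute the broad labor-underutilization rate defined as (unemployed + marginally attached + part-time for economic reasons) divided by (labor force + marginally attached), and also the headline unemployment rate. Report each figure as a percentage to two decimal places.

Broad underutilization rate ≈ 6.73%; headline unemployment rate ≈ 3.67%.

Labor force = 1,679.12 + 64.04 = 1,743.16 thousand.
Numerator = 64.04 + 28.21 + 26.98 = 119.23 thousand.
Denominator = 1,743.16 + 28.21 = 1,771.37 thousand.
Broad rate = 119.23 / 1,771.37 = 6.73%.
Headline unemployment rate = 64.04 / 1,743.16 = 3.67%.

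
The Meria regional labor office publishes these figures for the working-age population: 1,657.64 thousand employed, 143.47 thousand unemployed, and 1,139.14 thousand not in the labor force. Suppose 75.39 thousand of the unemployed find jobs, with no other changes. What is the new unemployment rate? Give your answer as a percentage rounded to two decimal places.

New unemployment rate ≈ 3.78%.

Initially, labor force = 1,657.64 + 143.47 = 1,801.11 thousand, so u = 143.47/1,801.11 = 7.97%.
After the change, unemployed falls and employed rises by 75.39; labor force unchanged → E = 1,733.03, U = 68.08, labor force = 1,801.11 thousand.
New unemployment rate = 68.08 / 1,801.11 = 3.78%.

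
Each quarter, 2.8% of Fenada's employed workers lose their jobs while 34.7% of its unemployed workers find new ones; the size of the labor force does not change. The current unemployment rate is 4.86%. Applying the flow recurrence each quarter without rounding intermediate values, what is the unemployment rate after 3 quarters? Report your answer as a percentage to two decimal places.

With a fixed labor force, u_{t+1} = u_t + s·(1−u_t) − f·u_t = u_t·(1−s−f) + s.
Here 1−s−f = 0.625 and s = 0.028.
u_1 = 0.048600 × 0.625 + 0.028 = 0.058375.
u_2 = 0.058375 × 0.625 + 0.028 = 0.064484.
u_3 = 0.064484 × 0.625 + 0.028 = 0.068303.

Unemployment rate after three quarters ≈ 6.83%.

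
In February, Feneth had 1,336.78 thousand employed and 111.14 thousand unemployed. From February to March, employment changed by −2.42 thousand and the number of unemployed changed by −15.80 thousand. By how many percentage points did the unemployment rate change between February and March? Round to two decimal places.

The unemployment rate changed by −1.01 percentage points.

February: labor force = 1,336.78 + 111.14 = 1,447.92; u = 111.14/1,447.92 = 7.68%.
March: labor force = 1,334.36 + 95.34 = 1,429.70; u = 95.34/1,429.70 = 6.67%.
Change = 6.67% − 7.68% = −1.01 pp.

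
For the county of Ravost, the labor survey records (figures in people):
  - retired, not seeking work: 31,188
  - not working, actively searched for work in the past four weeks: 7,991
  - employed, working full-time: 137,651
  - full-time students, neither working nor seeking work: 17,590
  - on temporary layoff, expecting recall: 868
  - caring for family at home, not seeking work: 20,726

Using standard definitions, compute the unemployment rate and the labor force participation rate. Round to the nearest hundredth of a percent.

Unemployment rate ≈ 6.05%; labor force participation rate ≈ 67.82%.

Employed = 137,651.
Unemployed = 7,991 + 868 = 8,859 (jobless and actively searching, or on temporary layoff).
Labor force = 137,651 + 8,859 = 146,510.
Not in labor force = 31,188 + 17,590 + 20,726 = 69,504 (those not working and not actively searching are outside the labor force).
Civilian working-age population = 146,510 + 69,504 = 216,014.
Unemployment rate = 8,859 / 146,510 = 6.05%.
Labor force participation rate = 146,510 / 216,014 = 67.82%.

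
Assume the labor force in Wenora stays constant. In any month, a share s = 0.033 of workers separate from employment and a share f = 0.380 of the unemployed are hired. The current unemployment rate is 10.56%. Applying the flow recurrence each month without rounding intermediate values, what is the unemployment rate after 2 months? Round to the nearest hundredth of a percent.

Unemployment rate after two months ≈ 8.88%.

With a fixed labor force, u_{t+1} = u_t + s·(1−u_t) − f·u_t = u_t·(1−s−f) + s.
Here 1−s−f = 0.587 and s = 0.033.
u_1 = 0.105600 × 0.587 + 0.033 = 0.094987.
u_2 = 0.094987 × 0.587 + 0.033 = 0.088757.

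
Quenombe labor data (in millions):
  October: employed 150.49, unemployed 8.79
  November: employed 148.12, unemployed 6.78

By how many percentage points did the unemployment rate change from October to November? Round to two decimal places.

October: labor force = 150.49 + 8.79 = 159.28; u = 8.79/159.28 = 5.52%.
November: labor force = 148.12 + 6.78 = 154.90; u = 6.78/154.90 = 4.38%.
Change = 4.38% − 5.52% = −1.14 pp.

The unemployment rate changed by −1.14 percentage points.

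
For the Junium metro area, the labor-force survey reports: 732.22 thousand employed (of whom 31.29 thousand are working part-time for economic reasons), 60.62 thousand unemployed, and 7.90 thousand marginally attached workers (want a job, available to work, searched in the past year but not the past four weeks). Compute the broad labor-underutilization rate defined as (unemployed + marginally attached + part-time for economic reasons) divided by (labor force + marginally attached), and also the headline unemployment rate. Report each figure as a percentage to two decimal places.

Labor force = 732.22 + 60.62 = 792.84 thousand.
Numerator = 60.62 + 7.90 + 31.29 = 99.81 thousand.
Denominator = 792.84 + 7.90 = 800.74 thousand.
Broad rate = 99.81 / 800.74 = 12.46%.
Headline unemployment rate = 60.62 / 792.84 = 7.65%.

Broad underutilization rate ≈ 12.46%; headline unemployment rate ≈ 7.65%.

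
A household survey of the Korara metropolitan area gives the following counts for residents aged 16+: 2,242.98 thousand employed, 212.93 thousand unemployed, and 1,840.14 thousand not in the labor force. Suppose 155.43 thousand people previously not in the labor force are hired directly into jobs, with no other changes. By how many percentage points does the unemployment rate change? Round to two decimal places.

The unemployment rate changes by −0.52 percentage points.

Initially, labor force = 2,242.98 + 212.93 = 2,455.91 thousand, so u = 212.93/2,455.91 = 8.67%.
After the change, employed and labor force both rise by 155.43; unemployed unchanged → E = 2,398.41, U = 212.93, labor force = 2,611.34 thousand.
New unemployment rate = 212.93 / 2,611.34 = 8.15%.
Change = 8.15% − 8.67% = −0.52 percentage points.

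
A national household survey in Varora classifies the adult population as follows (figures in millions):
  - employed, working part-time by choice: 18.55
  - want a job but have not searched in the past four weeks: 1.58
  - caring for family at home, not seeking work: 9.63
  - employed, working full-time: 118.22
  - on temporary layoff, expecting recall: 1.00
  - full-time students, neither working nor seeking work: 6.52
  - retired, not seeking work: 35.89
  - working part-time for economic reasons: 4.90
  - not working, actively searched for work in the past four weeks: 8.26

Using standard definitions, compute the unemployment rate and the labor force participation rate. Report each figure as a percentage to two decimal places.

Employed = 18.55 + 118.22 + 4.90 = 141.67 million (anyone who worked, including part-time for economic reasons, counts as employed).
Unemployed = 1.00 + 8.26 = 9.26 million (jobless and actively searching, or on temporary layoff).
Labor force = 141.67 + 9.26 = 150.93 million.
Not in labor force = 1.58 + 9.63 + 6.52 + 35.89 = 53.62 million (those not working and not actively searching are outside the labor force — including those who want a job but have given up searching).
Civilian working-age population = 150.93 + 53.62 = 204.55 million.
Unemployment rate = 9.26 / 150.93 = 6.14%.
Labor force participation rate = 150.93 / 204.55 = 73.79%.

Unemployment rate ≈ 6.14%; labor force participation rate ≈ 73.79%.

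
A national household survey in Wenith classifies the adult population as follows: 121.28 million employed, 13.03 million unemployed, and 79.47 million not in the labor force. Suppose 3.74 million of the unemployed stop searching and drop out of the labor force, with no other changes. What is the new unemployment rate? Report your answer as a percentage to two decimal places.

Initially, labor force = 121.28 + 13.03 = 134.31 million, so u = 13.03/134.31 = 9.70%.
After the change, unemployed and labor force both fall by 3.74 → E = 121.28, U = 9.29, labor force = 130.57 million.
New unemployment rate = 9.29 / 130.57 = 7.11%.

New unemployment rate ≈ 7.11%.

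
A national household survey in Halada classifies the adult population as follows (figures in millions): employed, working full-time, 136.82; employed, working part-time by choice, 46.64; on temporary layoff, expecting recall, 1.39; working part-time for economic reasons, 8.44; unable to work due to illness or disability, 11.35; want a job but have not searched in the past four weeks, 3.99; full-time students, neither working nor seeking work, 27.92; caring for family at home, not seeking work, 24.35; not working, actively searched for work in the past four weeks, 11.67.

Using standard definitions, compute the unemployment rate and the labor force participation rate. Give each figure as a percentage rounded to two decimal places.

Employed = 136.82 + 46.64 + 8.44 = 191.90 million (anyone who worked, including part-time for economic reasons, counts as employed).
Unemployed = 1.39 + 11.67 = 13.06 million (jobless and actively searching, or on temporary layoff).
Labor force = 191.90 + 13.06 = 204.96 million.
Not in labor force = 11.35 + 3.99 + 27.92 + 24.35 = 67.61 million (those not working and not actively searching are outside the labor force — including those who want a job but have given up searching).
Civilian working-age population = 204.96 + 67.61 = 272.57 million.
Unemployment rate = 13.06 / 204.96 = 6.37%.
Labor force participation rate = 204.96 / 272.57 = 75.20%.

Unemployment rate ≈ 6.37%; labor force participation rate ≈ 75.20%.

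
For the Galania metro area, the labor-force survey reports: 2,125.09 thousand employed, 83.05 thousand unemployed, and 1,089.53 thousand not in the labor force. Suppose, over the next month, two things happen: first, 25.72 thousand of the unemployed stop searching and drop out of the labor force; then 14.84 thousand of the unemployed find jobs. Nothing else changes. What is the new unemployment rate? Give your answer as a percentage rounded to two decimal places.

New unemployment rate ≈ 1.95%.

Initially, labor force = 2,125.09 + 83.05 = 2,208.14 thousand, so u = 83.05/2,208.14 = 3.76%.
After the first change, unemployed and labor force both fall by 25.72 → E = 2,125.09, U = 57.33, labor force = 2,182.42 thousand.
After the second change, unemployed falls and employed rises by 14.84; labor force unchanged → E = 2,139.93, U = 42.49, labor force = 2,182.42 thousand.
New unemployment rate = 42.49 / 2,182.42 = 1.95%.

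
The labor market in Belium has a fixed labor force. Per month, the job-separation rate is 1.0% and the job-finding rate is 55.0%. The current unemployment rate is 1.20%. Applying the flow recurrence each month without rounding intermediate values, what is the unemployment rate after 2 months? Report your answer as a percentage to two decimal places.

Unemployment rate after two months ≈ 1.67%.

With a fixed labor force, u_{t+1} = u_t + s·(1−u_t) − f·u_t = u_t·(1−s−f) + s.
Here 1−s−f = 0.440 and s = 0.010.
u_1 = 0.012000 × 0.440 + 0.010 = 0.015280.
u_2 = 0.015280 × 0.440 + 0.010 = 0.016723.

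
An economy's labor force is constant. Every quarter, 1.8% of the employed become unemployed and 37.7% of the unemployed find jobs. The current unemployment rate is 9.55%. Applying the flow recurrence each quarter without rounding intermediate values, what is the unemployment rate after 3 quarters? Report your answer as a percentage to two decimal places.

Unemployment rate after three quarters ≈ 5.66%.

With a fixed labor force, u_{t+1} = u_t + s·(1−u_t) − f·u_t = u_t·(1−s−f) + s.
Here 1−s−f = 0.605 and s = 0.018.
u_1 = 0.095500 × 0.605 + 0.018 = 0.075777.
u_2 = 0.075777 × 0.605 + 0.018 = 0.063845.
u_3 = 0.063845 × 0.605 + 0.018 = 0.056626.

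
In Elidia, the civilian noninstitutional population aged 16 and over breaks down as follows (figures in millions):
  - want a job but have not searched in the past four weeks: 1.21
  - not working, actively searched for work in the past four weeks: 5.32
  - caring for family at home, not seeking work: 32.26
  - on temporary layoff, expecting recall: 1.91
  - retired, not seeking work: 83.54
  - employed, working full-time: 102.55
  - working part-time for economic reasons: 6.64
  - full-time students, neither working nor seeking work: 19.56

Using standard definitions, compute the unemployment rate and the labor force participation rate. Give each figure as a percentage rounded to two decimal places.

Employed = 102.55 + 6.64 = 109.19 million (anyone who worked, including part-time for economic reasons, counts as employed).
Unemployed = 5.32 + 1.91 = 7.23 million (jobless and actively searching, or on temporary layoff).
Labor force = 109.19 + 7.23 = 116.42 million.
Not in labor force = 1.21 + 32.26 + 83.54 + 19.56 = 136.57 million (those not working and not actively searching are outside the labor force — including those who want a job but have given up searching).
Civilian working-age population = 116.42 + 136.57 = 252.99 million.
Unemployment rate = 7.23 / 116.42 = 6.21%.
Labor force participation rate = 116.42 / 252.99 = 46.02%.

Unemployment rate ≈ 6.21%; labor force participation rate ≈ 46.02%.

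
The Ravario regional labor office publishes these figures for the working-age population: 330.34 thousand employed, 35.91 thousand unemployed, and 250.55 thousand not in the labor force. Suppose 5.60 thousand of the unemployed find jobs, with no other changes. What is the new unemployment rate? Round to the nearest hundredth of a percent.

New unemployment rate ≈ 8.28%.

Initially, labor force = 330.34 + 35.91 = 366.25 thousand, so u = 35.91/366.25 = 9.80%.
After the change, unemployed falls and employed rises by 5.60; labor force unchanged → E = 335.94, U = 30.31, labor force = 366.25 thousand.
New unemployment rate = 30.31 / 366.25 = 8.28%.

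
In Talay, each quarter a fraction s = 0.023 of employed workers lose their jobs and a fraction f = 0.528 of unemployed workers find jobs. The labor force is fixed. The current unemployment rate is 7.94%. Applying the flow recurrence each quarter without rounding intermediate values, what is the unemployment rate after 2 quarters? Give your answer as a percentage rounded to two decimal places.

Unemployment rate after two quarters ≈ 4.93%.

With a fixed labor force, u_{t+1} = u_t + s·(1−u_t) − f·u_t = u_t·(1−s−f) + s.
Here 1−s−f = 0.449 and s = 0.023.
u_1 = 0.079400 × 0.449 + 0.023 = 0.058651.
u_2 = 0.058651 × 0.449 + 0.023 = 0.049334.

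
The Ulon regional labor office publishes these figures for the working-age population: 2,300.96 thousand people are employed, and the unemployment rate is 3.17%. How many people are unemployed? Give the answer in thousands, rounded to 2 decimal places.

About 75.33 thousand are unemployed.

Let U be the number unemployed. The labor force is E + U, and U/(E+U) = 0.0317.
So U = 0.0317 × 2,300.96 / (1 − 0.0317) = 72.9404 / 0.9683 ≈ 75.33 thousand.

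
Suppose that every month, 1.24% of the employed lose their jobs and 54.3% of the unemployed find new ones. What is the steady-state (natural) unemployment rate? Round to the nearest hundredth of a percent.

Steady-state unemployment rate ≈ 2.23%.

At steady state the flows balance: s·E = f·U, so U/(E+U) = s/(s+f).
u* = 1.24 / (1.24 + 54.3) = 1.24 / 55.54 = 2.23%.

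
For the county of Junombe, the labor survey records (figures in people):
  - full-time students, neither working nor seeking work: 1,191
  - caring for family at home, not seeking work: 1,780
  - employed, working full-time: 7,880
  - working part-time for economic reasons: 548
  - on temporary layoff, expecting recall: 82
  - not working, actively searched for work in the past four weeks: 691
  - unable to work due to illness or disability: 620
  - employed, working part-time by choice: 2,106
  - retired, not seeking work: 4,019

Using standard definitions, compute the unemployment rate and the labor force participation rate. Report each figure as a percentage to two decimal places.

Unemployment rate ≈ 6.84%; labor force participation rate ≈ 59.77%.

Employed = 7,880 + 548 + 2,106 = 10,534 (anyone who worked, including part-time for economic reasons, counts as employed).
Unemployed = 82 + 691 = 773 (jobless and actively searching, or on temporary layoff).
Labor force = 10,534 + 773 = 11,307.
Not in labor force = 1,191 + 1,780 + 620 + 4,019 = 7,610 (those not working and not actively searching are outside the labor force).
Civilian working-age population = 11,307 + 7,610 = 18,917.
Unemployment rate = 773 / 11,307 = 6.84%.
Labor force participation rate = 11,307 / 18,917 = 59.77%.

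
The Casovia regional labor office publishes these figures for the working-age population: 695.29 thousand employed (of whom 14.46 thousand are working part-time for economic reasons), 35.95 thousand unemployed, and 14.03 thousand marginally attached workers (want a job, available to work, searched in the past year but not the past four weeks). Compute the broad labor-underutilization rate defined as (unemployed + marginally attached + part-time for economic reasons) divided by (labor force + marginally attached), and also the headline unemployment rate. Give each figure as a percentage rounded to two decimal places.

Broad underutilization rate ≈ 8.65%; headline unemployment rate ≈ 4.92%.

Labor force = 695.29 + 35.95 = 731.24 thousand.
Numerator = 35.95 + 14.03 + 14.46 = 64.44 thousand.
Denominator = 731.24 + 14.03 = 745.27 thousand.
Broad rate = 64.44 / 745.27 = 8.65%.
Headline unemployment rate = 35.95 / 731.24 = 4.92%.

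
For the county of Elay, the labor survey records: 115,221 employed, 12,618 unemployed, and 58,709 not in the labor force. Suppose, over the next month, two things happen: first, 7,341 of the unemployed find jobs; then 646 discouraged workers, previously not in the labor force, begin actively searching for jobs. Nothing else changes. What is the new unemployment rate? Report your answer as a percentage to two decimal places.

Initially, labor force = 115,221 + 12,618 = 127,839, so u = 12,618/127,839 = 9.87%.
After the first change, unemployed falls and employed rises by 7,341; labor force unchanged → E = 122,562, U = 5,277, labor force = 127,839.
After the second change, unemployed and labor force both rise by 646 → E = 122,562, U = 5,923, labor force = 128,485.
New unemployment rate = 5,923 / 128,485 = 4.61%.

New unemployment rate ≈ 4.61%.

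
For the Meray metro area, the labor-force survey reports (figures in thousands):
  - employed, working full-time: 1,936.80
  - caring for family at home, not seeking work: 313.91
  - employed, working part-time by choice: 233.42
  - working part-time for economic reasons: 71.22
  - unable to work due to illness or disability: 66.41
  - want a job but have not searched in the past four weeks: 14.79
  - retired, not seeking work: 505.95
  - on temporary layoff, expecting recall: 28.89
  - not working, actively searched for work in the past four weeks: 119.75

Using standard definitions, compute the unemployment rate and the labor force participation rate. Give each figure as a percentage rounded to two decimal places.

Employed = 1,936.80 + 233.42 + 71.22 = 2,241.44 thousand (anyone who worked, including part-time for economic reasons, counts as employed).
Unemployed = 28.89 + 119.75 = 148.64 thousand (jobless and actively searching, or on temporary layoff).
Labor force = 2,241.44 + 148.64 = 2,390.08 thousand.
Not in labor force = 313.91 + 66.41 + 14.79 + 505.95 = 901.06 thousand (those not working and not actively searching are outside the labor force — including those who want a job but have given up searching).
Civilian working-age population = 2,390.08 + 901.06 = 3,291.14 thousand.
Unemployment rate = 148.64 / 2,390.08 = 6.22%.
Labor force participation rate = 2,390.08 / 3,291.14 = 72.62%.

Unemployment rate ≈ 6.22%; labor force participation rate ≈ 72.62%.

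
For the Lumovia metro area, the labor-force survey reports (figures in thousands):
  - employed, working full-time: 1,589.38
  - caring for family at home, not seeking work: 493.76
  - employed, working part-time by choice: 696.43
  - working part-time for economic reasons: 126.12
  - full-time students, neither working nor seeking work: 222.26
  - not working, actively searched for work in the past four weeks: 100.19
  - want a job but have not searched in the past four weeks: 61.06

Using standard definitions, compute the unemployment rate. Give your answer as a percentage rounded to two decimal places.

Unemployment rate ≈ 3.99%.

Employed = 1,589.38 + 696.43 + 126.12 = 2,411.93 thousand (anyone who worked, including part-time for economic reasons, counts as employed).
Unemployed = 100.19 thousand.
Labor force = 2,411.93 + 100.19 = 2,512.12 thousand.
Unemployment rate = 100.19 / 2,512.12 = 3.99%.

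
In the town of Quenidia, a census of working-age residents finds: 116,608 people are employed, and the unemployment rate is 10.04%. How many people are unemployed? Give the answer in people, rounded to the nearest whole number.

Let U be the number unemployed. The labor force is E + U, and U/(E+U) = 0.1004.
So U = 0.1004 × 116,608 / (1 − 0.1004) = 11707.44 / 0.8996 ≈ 13,014.

About 13,014 are unemployed.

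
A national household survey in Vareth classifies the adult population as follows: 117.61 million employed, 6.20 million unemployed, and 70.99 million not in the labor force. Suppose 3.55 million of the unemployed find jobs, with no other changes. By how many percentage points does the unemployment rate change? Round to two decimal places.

The unemployment rate changes by −2.87 percentage points.

Initially, labor force = 117.61 + 6.20 = 123.81 million, so u = 6.20/123.81 = 5.01%.
After the change, unemployed falls and employed rises by 3.55; labor force unchanged → E = 121.16, U = 2.65, labor force = 123.81 million.
New unemployment rate = 2.65 / 123.81 = 2.14%.
Change = 2.14% − 5.01% = −2.87 percentage points.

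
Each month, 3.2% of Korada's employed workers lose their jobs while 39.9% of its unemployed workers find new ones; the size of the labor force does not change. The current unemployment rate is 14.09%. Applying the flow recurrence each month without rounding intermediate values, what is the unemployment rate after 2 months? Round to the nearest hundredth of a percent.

With a fixed labor force, u_{t+1} = u_t + s·(1−u_t) − f·u_t = u_t·(1−s−f) + s.
Here 1−s−f = 0.569 and s = 0.032.
u_1 = 0.140900 × 0.569 + 0.032 = 0.112172.
u_2 = 0.112172 × 0.569 + 0.032 = 0.095826.

Unemployment rate after two months ≈ 9.58%.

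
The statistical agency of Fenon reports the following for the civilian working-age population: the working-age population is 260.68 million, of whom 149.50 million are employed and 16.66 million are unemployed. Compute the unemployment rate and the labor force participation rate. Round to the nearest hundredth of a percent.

Labor force = employed + unemployed = 149.50 + 16.66 = 166.16 million.
Unemployment rate = 16.66 / 166.16 = 10.03%.
Labor force participation rate = 166.16 / 260.68 = 63.74%.

Unemployment rate ≈ 10.03%; labor force participation rate ≈ 63.74%.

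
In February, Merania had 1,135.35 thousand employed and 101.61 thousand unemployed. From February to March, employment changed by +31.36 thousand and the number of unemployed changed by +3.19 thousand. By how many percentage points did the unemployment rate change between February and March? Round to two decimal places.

February: labor force = 1,135.35 + 101.61 = 1,236.96; u = 101.61/1,236.96 = 8.21%.
March: labor force = 1,166.71 + 104.80 = 1,271.51; u = 104.80/1,271.51 = 8.24%.
Change = 8.24% − 8.21% = +0.03 pp.

The unemployment rate changed by +0.03 percentage points.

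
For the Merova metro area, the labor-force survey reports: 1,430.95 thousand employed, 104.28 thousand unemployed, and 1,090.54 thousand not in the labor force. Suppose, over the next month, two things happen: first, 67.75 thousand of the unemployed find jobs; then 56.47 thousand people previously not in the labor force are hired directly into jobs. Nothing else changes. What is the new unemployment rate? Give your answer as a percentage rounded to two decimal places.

Initially, labor force = 1,430.95 + 104.28 = 1,535.23 thousand, so u = 104.28/1,535.23 = 6.79%.
After the first change, unemployed falls and employed rises by 67.75; labor force unchanged → E = 1,498.70, U = 36.53, labor force = 1,535.23 thousand.
After the second change, employed and labor force both rise by 56.47; unemployed unchanged → E = 1,555.17, U = 36.53, labor force = 1,591.70 thousand.
New unemployment rate = 36.53 / 1,591.70 = 2.30%.

New unemployment rate ≈ 2.30%.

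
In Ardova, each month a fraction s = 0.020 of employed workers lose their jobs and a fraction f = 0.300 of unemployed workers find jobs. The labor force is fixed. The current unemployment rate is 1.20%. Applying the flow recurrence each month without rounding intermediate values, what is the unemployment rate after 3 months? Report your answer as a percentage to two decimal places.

With a fixed labor force, u_{t+1} = u_t + s·(1−u_t) − f·u_t = u_t·(1−s−f) + s.
Here 1−s−f = 0.680 and s = 0.020.
u_1 = 0.012000 × 0.680 + 0.020 = 0.028160.
u_2 = 0.028160 × 0.680 + 0.020 = 0.039149.
u_3 = 0.039149 × 0.680 + 0.020 = 0.046621.

Unemployment rate after three months ≈ 4.66%.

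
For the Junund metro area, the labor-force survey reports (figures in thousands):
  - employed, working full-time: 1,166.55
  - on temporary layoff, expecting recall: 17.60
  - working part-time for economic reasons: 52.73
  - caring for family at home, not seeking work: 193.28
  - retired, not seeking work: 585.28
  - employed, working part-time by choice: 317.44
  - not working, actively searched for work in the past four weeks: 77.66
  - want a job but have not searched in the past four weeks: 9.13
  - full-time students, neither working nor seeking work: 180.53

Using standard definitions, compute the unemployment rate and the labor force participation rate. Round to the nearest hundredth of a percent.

Unemployment rate ≈ 5.84%; labor force participation rate ≈ 62.76%.

Employed = 1,166.55 + 52.73 + 317.44 = 1,536.72 thousand (anyone who worked, including part-time for economic reasons, counts as employed).
Unemployed = 17.60 + 77.66 = 95.26 thousand (jobless and actively searching, or on temporary layoff).
Labor force = 1,536.72 + 95.26 = 1,631.98 thousand.
Not in labor force = 193.28 + 585.28 + 9.13 + 180.53 = 968.22 thousand (those not working and not actively searching are outside the labor force — including those who want a job but have given up searching).
Civilian working-age population = 1,631.98 + 968.22 = 2,600.20 thousand.
Unemployment rate = 95.26 / 1,631.98 = 5.84%.
Labor force participation rate = 1,631.98 / 2,600.20 = 62.76%.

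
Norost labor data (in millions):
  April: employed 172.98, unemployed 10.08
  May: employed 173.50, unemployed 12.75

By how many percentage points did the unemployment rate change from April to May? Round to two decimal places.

The unemployment rate changed by +1.34 percentage points.

April: labor force = 172.98 + 10.08 = 183.06; u = 10.08/183.06 = 5.51%.
May: labor force = 173.50 + 12.75 = 186.25; u = 12.75/186.25 = 6.85%.
Change = 6.85% − 5.51% = +1.34 pp.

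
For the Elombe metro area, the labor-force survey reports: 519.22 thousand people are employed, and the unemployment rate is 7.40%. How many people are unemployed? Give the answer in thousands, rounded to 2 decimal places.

Let U be the number unemployed. The labor force is E + U, and U/(E+U) = 0.0740.
So U = 0.0740 × 519.22 / (1 − 0.0740) = 38.4223 / 0.9260 ≈ 41.49 thousand.

About 41.49 thousand are unemployed.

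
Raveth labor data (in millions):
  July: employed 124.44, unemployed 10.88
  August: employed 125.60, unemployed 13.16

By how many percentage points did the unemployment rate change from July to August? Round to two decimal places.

The unemployment rate changed by +1.44 percentage points.

July: labor force = 124.44 + 10.88 = 135.32; u = 10.88/135.32 = 8.04%.
August: labor force = 125.60 + 13.16 = 138.76; u = 13.16/138.76 = 9.48%.
Change = 9.48% − 8.04% = +1.44 pp.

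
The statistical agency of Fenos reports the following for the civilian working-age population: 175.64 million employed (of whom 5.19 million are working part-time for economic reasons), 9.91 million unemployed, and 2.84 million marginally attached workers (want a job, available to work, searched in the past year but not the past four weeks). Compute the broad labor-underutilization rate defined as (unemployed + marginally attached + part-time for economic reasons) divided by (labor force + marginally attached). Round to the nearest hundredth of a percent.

Labor force = 175.64 + 9.91 = 185.55 million.
Numerator = 9.91 + 2.84 + 5.19 = 17.94 million.
Denominator = 185.55 + 2.84 = 188.39 million.
Broad rate = 17.94 / 188.39 = 9.52%.

Broad underutilization rate ≈ 9.52%.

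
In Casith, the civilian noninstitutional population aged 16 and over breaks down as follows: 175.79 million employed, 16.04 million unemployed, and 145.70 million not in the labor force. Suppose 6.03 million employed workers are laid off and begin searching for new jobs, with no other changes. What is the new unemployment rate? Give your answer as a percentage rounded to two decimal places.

Initially, labor force = 175.79 + 16.04 = 191.83 million, so u = 16.04/191.83 = 8.36%.
After the change, employed falls and unemployed rises by 6.03; labor force unchanged → E = 169.76, U = 22.07, labor force = 191.83 million.
New unemployment rate = 22.07 / 191.83 = 11.50%.

New unemployment rate ≈ 11.50%.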